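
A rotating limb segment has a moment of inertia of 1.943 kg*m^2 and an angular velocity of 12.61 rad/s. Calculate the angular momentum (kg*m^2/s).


L = I * omega
L = 1.943 * 12.61
L = 24.5012


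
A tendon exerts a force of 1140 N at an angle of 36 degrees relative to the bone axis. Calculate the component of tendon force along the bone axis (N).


F_eff = F_tendon * cos(theta)
theta = 36 deg = 0.6283 rad
cos(theta) = 0.8090
F_eff = 1140 * 0.8090
F_eff = 922.2794


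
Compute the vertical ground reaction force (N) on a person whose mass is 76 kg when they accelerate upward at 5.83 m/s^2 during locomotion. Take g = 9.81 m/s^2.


GRF = m * (g + a)
GRF = 76 * (9.81 + 5.83)
GRF = 76 * 15.6400
GRF = 1188.6400


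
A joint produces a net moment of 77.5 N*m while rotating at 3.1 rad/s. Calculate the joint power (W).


P = M * omega
P = 77.5 * 3.1
P = 240.2500


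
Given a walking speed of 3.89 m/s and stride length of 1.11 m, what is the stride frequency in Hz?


f = v / stride_length
f = 3.89 / 1.11
f = 3.5045


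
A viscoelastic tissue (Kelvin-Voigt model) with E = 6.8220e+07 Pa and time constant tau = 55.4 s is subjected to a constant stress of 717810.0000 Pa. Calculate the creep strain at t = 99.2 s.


epsilon(t) = (sigma/E) * (1 - exp(-t/tau))
sigma/E = 717810.0000 / 6.8220e+07 = 0.0105
exp(-t/tau) = exp(-99.2 / 55.4) = 0.1669
epsilon = 0.0105 * (1 - 0.1669)
epsilon = 0.0088


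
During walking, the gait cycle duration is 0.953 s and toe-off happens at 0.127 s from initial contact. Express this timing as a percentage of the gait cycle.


pct = (event_time / cycle_time) * 100
pct = (0.127 / 0.953) * 100
ratio = 0.1333
pct = 13.3263


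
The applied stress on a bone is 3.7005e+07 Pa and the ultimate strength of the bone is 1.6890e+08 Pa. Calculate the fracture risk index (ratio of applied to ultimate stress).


FRI = applied / ultimate
FRI = 3.7005e+07 / 1.6890e+08
FRI = 0.2191


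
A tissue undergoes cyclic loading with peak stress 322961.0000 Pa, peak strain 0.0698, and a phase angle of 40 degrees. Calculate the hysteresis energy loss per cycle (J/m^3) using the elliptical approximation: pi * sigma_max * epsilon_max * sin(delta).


E_loss = pi * sigma_max * epsilon_max * sin(delta)
delta = 40 deg = 0.6981 rad
sin(delta) = 0.6428
E_loss = pi * 322961.0000 * 0.0698 * 0.6428
E_loss = 45522.1613


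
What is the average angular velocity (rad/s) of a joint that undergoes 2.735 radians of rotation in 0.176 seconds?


omega = delta_theta / delta_t
omega = 2.735 / 0.176
omega = 15.5398


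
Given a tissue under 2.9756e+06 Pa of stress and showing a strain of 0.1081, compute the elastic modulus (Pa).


E = stress / strain
E = 2.9756e+06 / 0.1081
E = 2.7526e+07


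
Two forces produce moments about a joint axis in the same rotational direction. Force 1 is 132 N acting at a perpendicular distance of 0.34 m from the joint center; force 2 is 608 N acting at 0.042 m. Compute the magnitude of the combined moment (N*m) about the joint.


M = F1 * d1 + F2 * d2
M = 132 * 0.34 + 608 * 0.042
M = 44.8800 + 25.5360
M = 70.4160


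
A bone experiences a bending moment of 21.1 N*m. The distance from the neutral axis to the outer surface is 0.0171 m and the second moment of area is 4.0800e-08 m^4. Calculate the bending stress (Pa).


sigma = M * c / I
sigma = 21.1 * 0.0171 / 4.0800e-08
M * c = 0.3608
sigma = 8.8434e+06


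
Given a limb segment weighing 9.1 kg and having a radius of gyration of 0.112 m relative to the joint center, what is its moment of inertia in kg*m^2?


I = m * k^2
I = 9.1 * 0.112^2
k^2 = 0.0125
I = 0.1142


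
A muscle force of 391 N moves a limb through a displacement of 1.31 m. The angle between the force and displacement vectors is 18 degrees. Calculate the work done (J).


W = F * d * cos(theta)
theta = 18 deg = 0.3142 rad
cos(theta) = 0.9511
W = 391 * 1.31 * 0.9511
W = 487.1407


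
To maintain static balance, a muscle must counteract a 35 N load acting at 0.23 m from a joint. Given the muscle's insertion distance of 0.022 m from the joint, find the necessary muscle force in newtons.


F_muscle = W * d_load / d_muscle
F_muscle = 35 * 0.23 / 0.022
Numerator = 8.0500
F_muscle = 365.9091


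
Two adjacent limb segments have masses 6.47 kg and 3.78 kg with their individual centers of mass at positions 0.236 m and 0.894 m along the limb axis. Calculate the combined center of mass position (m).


COM = (m1*x1 + m2*x2) / (m1 + m2)
COM = (6.47*0.236 + 3.78*0.894) / (6.47 + 3.78)
Numerator = 4.9062
Denominator = 10.2500
COM = 0.4787


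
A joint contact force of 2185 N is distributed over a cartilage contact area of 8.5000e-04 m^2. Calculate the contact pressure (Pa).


P = F / A
P = 2185 / 8.5000e-04
P = 2.5706e+06


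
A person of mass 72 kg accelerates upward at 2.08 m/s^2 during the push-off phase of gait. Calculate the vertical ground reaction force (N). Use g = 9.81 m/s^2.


GRF = m * (g + a)
GRF = 72 * (9.81 + 2.08)
GRF = 72 * 11.8900
GRF = 856.0800


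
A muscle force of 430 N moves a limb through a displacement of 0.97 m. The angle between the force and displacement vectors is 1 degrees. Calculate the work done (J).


W = F * d * cos(theta)
theta = 1 deg = 0.0175 rad
cos(theta) = 0.9998
W = 430 * 0.97 * 0.9998
W = 417.0365


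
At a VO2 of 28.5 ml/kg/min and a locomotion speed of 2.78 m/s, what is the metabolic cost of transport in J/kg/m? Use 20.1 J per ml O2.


Power per kg = VO2 * 20.1 / 60
Power per kg = 28.5 * 20.1 / 60 = 9.5475 W/kg
Cost = power_per_kg / speed
Cost = 9.5475 / 2.78
Cost = 3.4344


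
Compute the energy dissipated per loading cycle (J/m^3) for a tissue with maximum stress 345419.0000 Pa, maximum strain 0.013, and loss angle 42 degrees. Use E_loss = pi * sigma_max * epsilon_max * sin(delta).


E_loss = pi * sigma_max * epsilon_max * sin(delta)
delta = 42 deg = 0.7330 rad
sin(delta) = 0.6691
E_loss = pi * 345419.0000 * 0.013 * 0.6691
E_loss = 9439.5294


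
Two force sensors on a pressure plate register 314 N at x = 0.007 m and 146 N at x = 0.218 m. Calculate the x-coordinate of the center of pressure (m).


COP_x = (F1*x1 + F2*x2) / (F1 + F2)
COP_x = (314*0.007 + 146*0.218) / (314 + 146)
Numerator = 34.0260
Denominator = 460
COP_x = 0.0740


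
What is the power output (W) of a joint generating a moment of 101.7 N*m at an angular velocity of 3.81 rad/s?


P = M * omega
P = 101.7 * 3.81
P = 387.4770


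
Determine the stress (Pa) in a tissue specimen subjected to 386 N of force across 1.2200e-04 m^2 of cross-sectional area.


stress = F / A
stress = 386 / 1.2200e-04
stress = 3.1639e+06


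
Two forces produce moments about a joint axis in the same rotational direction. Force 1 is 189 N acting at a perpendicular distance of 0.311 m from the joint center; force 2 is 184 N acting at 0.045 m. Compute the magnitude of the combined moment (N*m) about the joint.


M = F1 * d1 + F2 * d2
M = 189 * 0.311 + 184 * 0.045
M = 58.7790 + 8.2800
M = 67.0590


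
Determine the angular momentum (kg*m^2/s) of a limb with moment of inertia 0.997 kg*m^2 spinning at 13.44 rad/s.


L = I * omega
L = 0.997 * 13.44
L = 13.3997


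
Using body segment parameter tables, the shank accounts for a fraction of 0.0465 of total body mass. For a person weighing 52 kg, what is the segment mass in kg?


m_segment = body_mass * fraction
m_segment = 52 * 0.0465
m_segment = 2.4180


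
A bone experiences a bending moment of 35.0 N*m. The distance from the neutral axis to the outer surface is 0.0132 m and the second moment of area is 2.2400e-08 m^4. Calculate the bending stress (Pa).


sigma = M * c / I
sigma = 35.0 * 0.0132 / 2.2400e-08
M * c = 0.4620
sigma = 2.0625e+07


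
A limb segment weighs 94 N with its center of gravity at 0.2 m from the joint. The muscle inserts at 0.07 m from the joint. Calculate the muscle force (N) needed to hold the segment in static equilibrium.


F_muscle = W * d_load / d_muscle
F_muscle = 94 * 0.2 / 0.07
Numerator = 18.8000
F_muscle = 268.5714


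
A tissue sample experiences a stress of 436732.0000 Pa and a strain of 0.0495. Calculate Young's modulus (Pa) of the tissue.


E = stress / strain
E = 436732.0000 / 0.0495
E = 8.8229e+06


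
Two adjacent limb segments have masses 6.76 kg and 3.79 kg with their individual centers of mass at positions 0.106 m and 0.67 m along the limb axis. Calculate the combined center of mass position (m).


COM = (m1*x1 + m2*x2) / (m1 + m2)
COM = (6.76*0.106 + 3.79*0.67) / (6.76 + 3.79)
Numerator = 3.2559
Denominator = 10.5500
COM = 0.3086


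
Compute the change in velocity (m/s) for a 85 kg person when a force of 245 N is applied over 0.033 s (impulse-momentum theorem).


J = F * dt = 245 * 0.033 = 8.0850 N*s
delta_v = J / m
delta_v = 8.0850 / 85
delta_v = 0.0951


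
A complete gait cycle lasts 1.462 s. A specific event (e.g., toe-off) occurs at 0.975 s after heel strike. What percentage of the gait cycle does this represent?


pct = (event_time / cycle_time) * 100
pct = (0.975 / 1.462) * 100
ratio = 0.6669
pct = 66.6895


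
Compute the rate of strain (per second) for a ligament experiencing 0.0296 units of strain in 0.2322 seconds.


strain_rate = delta_strain / delta_t
strain_rate = 0.0296 / 0.2322
strain_rate = 0.1275


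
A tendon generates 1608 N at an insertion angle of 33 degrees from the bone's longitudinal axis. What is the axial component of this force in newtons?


F_eff = F_tendon * cos(theta)
theta = 33 deg = 0.5760 rad
cos(theta) = 0.8387
F_eff = 1608 * 0.8387
F_eff = 1348.5823


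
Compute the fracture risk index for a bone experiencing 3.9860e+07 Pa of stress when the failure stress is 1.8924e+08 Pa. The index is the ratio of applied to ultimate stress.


FRI = applied / ultimate
FRI = 3.9860e+07 / 1.8924e+08
FRI = 0.2106


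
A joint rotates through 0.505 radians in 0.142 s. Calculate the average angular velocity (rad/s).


omega = delta_theta / delta_t
omega = 0.505 / 0.142
omega = 3.5563


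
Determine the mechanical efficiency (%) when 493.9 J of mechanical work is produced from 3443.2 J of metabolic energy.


eta = (W_mech / E_meta) * 100
eta = (493.9 / 3443.2) * 100
ratio = 0.1434
eta = 14.3442


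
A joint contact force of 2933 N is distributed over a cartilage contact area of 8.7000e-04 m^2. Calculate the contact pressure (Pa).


P = F / A
P = 2933 / 8.7000e-04
P = 3.3713e+06


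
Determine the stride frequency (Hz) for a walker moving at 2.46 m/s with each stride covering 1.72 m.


f = v / stride_length
f = 2.46 / 1.72
f = 1.4302


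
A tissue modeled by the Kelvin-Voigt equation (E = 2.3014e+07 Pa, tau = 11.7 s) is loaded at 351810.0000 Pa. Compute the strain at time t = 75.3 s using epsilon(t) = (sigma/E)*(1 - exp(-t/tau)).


epsilon(t) = (sigma/E) * (1 - exp(-t/tau))
sigma/E = 351810.0000 / 2.3014e+07 = 0.0153
exp(-t/tau) = exp(-75.3 / 11.7) = 0.0016
epsilon = 0.0153 * (1 - 0.0016)
epsilon = 0.0153


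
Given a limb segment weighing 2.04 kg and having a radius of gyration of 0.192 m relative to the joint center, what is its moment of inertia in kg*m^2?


I = m * k^2
I = 2.04 * 0.192^2
k^2 = 0.0369
I = 0.0752


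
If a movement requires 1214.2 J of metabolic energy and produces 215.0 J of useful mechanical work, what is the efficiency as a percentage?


eta = (W_mech / E_meta) * 100
eta = (215.0 / 1214.2) * 100
ratio = 0.1771
eta = 17.7071


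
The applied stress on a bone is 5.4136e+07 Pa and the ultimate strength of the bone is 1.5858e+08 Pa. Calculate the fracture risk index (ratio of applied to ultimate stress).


FRI = applied / ultimate
FRI = 5.4136e+07 / 1.5858e+08
FRI = 0.3414


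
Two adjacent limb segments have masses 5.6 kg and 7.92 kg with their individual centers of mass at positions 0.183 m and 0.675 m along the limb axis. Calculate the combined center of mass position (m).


COM = (m1*x1 + m2*x2) / (m1 + m2)
COM = (5.6*0.183 + 7.92*0.675) / (5.6 + 7.92)
Numerator = 6.3708
Denominator = 13.5200
COM = 0.4712


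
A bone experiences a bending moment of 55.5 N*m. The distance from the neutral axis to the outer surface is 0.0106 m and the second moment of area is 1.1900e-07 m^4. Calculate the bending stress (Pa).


sigma = M * c / I
sigma = 55.5 * 0.0106 / 1.1900e-07
M * c = 0.5883
sigma = 4.9437e+06


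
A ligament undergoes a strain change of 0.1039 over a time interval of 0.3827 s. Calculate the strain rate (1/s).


strain_rate = delta_strain / delta_t
strain_rate = 0.1039 / 0.3827
strain_rate = 0.2715


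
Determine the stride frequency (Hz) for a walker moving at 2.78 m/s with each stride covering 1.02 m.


f = v / stride_length
f = 2.78 / 1.02
f = 2.7255


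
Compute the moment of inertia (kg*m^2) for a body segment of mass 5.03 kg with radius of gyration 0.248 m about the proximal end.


I = m * k^2
I = 5.03 * 0.248^2
k^2 = 0.0615
I = 0.3094


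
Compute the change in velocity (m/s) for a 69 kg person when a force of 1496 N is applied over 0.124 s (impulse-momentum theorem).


J = F * dt = 1496 * 0.124 = 185.5040 N*s
delta_v = J / m
delta_v = 185.5040 / 69
delta_v = 2.6885


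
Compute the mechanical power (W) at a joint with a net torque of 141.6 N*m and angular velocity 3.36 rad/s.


P = M * omega
P = 141.6 * 3.36
P = 475.7760


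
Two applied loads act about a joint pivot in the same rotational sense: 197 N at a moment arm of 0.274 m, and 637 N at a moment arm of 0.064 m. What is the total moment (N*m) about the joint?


M = F1 * d1 + F2 * d2
M = 197 * 0.274 + 637 * 0.064
M = 53.9780 + 40.7680
M = 94.7460


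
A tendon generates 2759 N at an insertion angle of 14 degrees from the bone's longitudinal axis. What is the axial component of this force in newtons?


F_eff = F_tendon * cos(theta)
theta = 14 deg = 0.2443 rad
cos(theta) = 0.9703
F_eff = 2759 * 0.9703
F_eff = 2677.0459


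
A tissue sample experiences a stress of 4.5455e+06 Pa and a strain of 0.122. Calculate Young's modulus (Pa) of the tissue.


E = stress / strain
E = 4.5455e+06 / 0.122
E = 3.7258e+07


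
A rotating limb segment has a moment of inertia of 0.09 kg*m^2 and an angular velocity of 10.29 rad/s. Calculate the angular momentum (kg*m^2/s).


L = I * omega
L = 0.09 * 10.29
L = 0.9261


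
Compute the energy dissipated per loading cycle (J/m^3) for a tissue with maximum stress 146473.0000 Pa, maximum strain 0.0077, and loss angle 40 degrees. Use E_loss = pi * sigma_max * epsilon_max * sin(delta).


E_loss = pi * sigma_max * epsilon_max * sin(delta)
delta = 40 deg = 0.6981 rad
sin(delta) = 0.6428
E_loss = pi * 146473.0000 * 0.0077 * 0.6428
E_loss = 2277.5382


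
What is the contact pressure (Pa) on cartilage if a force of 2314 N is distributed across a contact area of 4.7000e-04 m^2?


P = F / A
P = 2314 / 4.7000e-04
P = 4.9234e+06


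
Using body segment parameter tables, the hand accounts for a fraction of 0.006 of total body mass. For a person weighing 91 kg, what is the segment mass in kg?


m_segment = body_mass * fraction
m_segment = 91 * 0.006
m_segment = 0.5460


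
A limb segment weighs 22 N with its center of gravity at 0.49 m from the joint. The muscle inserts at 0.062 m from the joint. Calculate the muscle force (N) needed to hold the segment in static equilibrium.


F_muscle = W * d_load / d_muscle
F_muscle = 22 * 0.49 / 0.062
Numerator = 10.7800
F_muscle = 173.8710


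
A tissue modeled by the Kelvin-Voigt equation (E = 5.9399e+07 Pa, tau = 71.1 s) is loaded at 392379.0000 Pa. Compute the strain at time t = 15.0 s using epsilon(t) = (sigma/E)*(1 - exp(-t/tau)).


epsilon(t) = (sigma/E) * (1 - exp(-t/tau))
sigma/E = 392379.0000 / 5.9399e+07 = 0.0066
exp(-t/tau) = exp(-15.0 / 71.1) = 0.8098
epsilon = 0.0066 * (1 - 0.8098)
epsilon = 0.0013


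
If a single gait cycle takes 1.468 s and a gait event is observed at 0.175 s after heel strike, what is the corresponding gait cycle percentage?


pct = (event_time / cycle_time) * 100
pct = (0.175 / 1.468) * 100
ratio = 0.1192
pct = 11.9210


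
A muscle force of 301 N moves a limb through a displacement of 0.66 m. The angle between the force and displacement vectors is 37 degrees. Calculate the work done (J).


W = F * d * cos(theta)
theta = 37 deg = 0.6458 rad
cos(theta) = 0.7986
W = 301 * 0.66 * 0.7986
W = 158.6569


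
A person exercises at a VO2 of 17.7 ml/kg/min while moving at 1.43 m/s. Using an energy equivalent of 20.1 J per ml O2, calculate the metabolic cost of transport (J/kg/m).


Power per kg = VO2 * 20.1 / 60
Power per kg = 17.7 * 20.1 / 60 = 5.9295 W/kg
Cost = power_per_kg / speed
Cost = 5.9295 / 1.43
Cost = 4.1465


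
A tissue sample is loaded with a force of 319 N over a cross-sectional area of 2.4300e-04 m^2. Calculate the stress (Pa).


stress = F / A
stress = 319 / 2.4300e-04
stress = 1.3128e+06


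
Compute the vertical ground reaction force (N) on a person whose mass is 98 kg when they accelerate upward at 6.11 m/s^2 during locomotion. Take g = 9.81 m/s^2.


GRF = m * (g + a)
GRF = 98 * (9.81 + 6.11)
GRF = 98 * 15.9200
GRF = 1560.1600


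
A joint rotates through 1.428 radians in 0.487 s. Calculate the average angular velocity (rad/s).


omega = delta_theta / delta_t
omega = 1.428 / 0.487
omega = 2.9322


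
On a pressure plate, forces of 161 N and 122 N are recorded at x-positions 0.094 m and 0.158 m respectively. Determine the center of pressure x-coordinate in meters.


COP_x = (F1*x1 + F2*x2) / (F1 + F2)
COP_x = (161*0.094 + 122*0.158) / (161 + 122)
Numerator = 34.4100
Denominator = 283
COP_x = 0.1216


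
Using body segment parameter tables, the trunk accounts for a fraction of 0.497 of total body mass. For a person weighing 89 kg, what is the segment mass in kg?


m_segment = body_mass * fraction
m_segment = 89 * 0.497
m_segment = 44.2330


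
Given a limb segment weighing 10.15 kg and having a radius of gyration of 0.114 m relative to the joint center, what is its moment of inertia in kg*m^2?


I = m * k^2
I = 10.15 * 0.114^2
k^2 = 0.0130
I = 0.1319


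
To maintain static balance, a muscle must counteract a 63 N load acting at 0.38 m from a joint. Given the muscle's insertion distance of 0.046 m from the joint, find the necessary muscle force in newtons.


F_muscle = W * d_load / d_muscle
F_muscle = 63 * 0.38 / 0.046
Numerator = 23.9400
F_muscle = 520.4348


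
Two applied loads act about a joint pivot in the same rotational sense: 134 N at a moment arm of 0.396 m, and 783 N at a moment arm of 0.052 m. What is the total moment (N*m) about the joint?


M = F1 * d1 + F2 * d2
M = 134 * 0.396 + 783 * 0.052
M = 53.0640 + 40.7160
M = 93.7800


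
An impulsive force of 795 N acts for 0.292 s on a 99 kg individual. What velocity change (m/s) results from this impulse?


J = F * dt = 795 * 0.292 = 232.1400 N*s
delta_v = J / m
delta_v = 232.1400 / 99
delta_v = 2.3448


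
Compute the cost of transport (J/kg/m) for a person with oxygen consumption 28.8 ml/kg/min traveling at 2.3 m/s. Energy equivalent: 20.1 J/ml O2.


Power per kg = VO2 * 20.1 / 60
Power per kg = 28.8 * 20.1 / 60 = 9.6480 W/kg
Cost = power_per_kg / speed
Cost = 9.6480 / 2.3
Cost = 4.1948


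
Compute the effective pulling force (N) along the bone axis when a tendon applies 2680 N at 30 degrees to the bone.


F_eff = F_tendon * cos(theta)
theta = 30 deg = 0.5236 rad
cos(theta) = 0.8660
F_eff = 2680 * 0.8660
F_eff = 2320.9481


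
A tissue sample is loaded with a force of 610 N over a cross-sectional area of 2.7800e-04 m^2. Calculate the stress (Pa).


stress = F / A
stress = 610 / 2.7800e-04
stress = 2.1942e+06


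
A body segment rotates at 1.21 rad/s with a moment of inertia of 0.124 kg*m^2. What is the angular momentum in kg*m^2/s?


L = I * omega
L = 0.124 * 1.21
L = 0.1500


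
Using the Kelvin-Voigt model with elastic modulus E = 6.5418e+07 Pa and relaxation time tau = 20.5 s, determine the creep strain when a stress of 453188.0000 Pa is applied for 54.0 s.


epsilon(t) = (sigma/E) * (1 - exp(-t/tau))
sigma/E = 453188.0000 / 6.5418e+07 = 0.0069
exp(-t/tau) = exp(-54.0 / 20.5) = 0.0718
epsilon = 0.0069 * (1 - 0.0718)
epsilon = 0.0064


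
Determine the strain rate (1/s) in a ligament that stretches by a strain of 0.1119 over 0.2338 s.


strain_rate = delta_strain / delta_t
strain_rate = 0.1119 / 0.2338
strain_rate = 0.4786


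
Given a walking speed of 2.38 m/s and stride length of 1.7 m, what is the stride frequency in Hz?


f = v / stride_length
f = 2.38 / 1.7
f = 1.4000


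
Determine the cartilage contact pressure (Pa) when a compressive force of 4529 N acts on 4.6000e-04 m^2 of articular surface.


P = F / A
P = 4529 / 4.6000e-04
P = 9.8457e+06


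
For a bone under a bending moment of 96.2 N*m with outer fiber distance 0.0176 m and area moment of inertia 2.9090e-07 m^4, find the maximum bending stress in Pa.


sigma = M * c / I
sigma = 96.2 * 0.0176 / 2.9090e-07
M * c = 1.6931
sigma = 5.8203e+06


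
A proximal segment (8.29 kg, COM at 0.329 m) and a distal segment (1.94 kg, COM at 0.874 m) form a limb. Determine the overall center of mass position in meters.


COM = (m1*x1 + m2*x2) / (m1 + m2)
COM = (8.29*0.329 + 1.94*0.874) / (8.29 + 1.94)
Numerator = 4.4230
Denominator = 10.2300
COM = 0.4324


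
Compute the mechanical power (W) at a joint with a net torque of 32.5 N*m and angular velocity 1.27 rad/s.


P = M * omega
P = 32.5 * 1.27
P = 41.2750


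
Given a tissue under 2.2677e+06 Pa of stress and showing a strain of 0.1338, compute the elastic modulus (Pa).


E = stress / strain
E = 2.2677e+06 / 0.1338
E = 1.6948e+07


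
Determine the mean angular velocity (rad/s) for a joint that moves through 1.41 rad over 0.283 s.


omega = delta_theta / delta_t
omega = 1.41 / 0.283
omega = 4.9823


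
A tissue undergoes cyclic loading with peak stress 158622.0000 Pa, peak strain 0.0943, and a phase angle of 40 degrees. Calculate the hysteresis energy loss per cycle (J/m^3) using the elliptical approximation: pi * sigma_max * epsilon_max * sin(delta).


E_loss = pi * sigma_max * epsilon_max * sin(delta)
delta = 40 deg = 0.6981 rad
sin(delta) = 0.6428
E_loss = pi * 158622.0000 * 0.0943 * 0.6428
E_loss = 30205.9489


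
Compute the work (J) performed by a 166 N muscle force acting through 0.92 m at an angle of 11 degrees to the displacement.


W = F * d * cos(theta)
theta = 11 deg = 0.1920 rad
cos(theta) = 0.9816
W = 166 * 0.92 * 0.9816
W = 149.9141


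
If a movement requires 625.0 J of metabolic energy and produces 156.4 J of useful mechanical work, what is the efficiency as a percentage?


eta = (W_mech / E_meta) * 100
eta = (156.4 / 625.0) * 100
ratio = 0.2502
eta = 25.0240


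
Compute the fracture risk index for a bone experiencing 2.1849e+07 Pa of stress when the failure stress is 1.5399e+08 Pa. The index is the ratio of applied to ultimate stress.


FRI = applied / ultimate
FRI = 2.1849e+07 / 1.5399e+08
FRI = 0.1419


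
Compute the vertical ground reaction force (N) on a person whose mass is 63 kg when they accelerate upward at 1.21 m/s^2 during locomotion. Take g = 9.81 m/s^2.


GRF = m * (g + a)
GRF = 63 * (9.81 + 1.21)
GRF = 63 * 11.0200
GRF = 694.2600


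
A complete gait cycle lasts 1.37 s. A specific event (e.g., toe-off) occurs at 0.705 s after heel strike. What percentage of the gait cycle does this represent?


pct = (event_time / cycle_time) * 100
pct = (0.705 / 1.37) * 100
ratio = 0.5146
pct = 51.4599


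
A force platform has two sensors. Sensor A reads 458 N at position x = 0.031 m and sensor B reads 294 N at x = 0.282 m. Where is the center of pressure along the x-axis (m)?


COP_x = (F1*x1 + F2*x2) / (F1 + F2)
COP_x = (458*0.031 + 294*0.282) / (458 + 294)
Numerator = 97.1060
Denominator = 752
COP_x = 0.1291


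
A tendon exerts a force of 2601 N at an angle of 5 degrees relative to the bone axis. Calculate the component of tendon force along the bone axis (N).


F_eff = F_tendon * cos(theta)
theta = 5 deg = 0.0873 rad
cos(theta) = 0.9962
F_eff = 2601 * 0.9962
F_eff = 2591.1024


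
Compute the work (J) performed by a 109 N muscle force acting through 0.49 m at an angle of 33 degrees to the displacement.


W = F * d * cos(theta)
theta = 33 deg = 0.5760 rad
cos(theta) = 0.8387
W = 109 * 0.49 * 0.8387
W = 44.7934


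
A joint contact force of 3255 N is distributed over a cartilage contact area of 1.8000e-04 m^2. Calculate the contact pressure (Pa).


P = F / A
P = 3255 / 1.8000e-04
P = 1.8083e+07


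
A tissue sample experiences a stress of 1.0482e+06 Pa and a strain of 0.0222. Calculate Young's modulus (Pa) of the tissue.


E = stress / strain
E = 1.0482e+06 / 0.0222
E = 4.7216e+07


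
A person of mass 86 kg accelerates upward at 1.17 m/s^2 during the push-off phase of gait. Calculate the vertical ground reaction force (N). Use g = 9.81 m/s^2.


GRF = m * (g + a)
GRF = 86 * (9.81 + 1.17)
GRF = 86 * 10.9800
GRF = 944.2800


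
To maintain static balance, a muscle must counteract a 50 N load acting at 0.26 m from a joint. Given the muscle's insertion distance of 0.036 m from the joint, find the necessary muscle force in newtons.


F_muscle = W * d_load / d_muscle
F_muscle = 50 * 0.26 / 0.036
Numerator = 13.0000
F_muscle = 361.1111


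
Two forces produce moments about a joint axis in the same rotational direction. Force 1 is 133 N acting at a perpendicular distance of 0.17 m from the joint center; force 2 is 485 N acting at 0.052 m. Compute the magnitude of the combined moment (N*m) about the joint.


M = F1 * d1 + F2 * d2
M = 133 * 0.17 + 485 * 0.052
M = 22.6100 + 25.2200
M = 47.8300


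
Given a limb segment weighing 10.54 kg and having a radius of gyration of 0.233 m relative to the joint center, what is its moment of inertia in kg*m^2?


I = m * k^2
I = 10.54 * 0.233^2
k^2 = 0.0543
I = 0.5722


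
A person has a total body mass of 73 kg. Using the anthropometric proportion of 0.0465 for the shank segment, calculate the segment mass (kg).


m_segment = body_mass * fraction
m_segment = 73 * 0.0465
m_segment = 3.3945


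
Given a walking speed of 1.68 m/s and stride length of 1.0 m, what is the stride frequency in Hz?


f = v / stride_length
f = 1.68 / 1.0
f = 1.6800


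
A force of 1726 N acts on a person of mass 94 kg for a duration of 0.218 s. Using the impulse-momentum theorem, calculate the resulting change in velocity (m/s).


J = F * dt = 1726 * 0.218 = 376.2680 N*s
delta_v = J / m
delta_v = 376.2680 / 94
delta_v = 4.0029


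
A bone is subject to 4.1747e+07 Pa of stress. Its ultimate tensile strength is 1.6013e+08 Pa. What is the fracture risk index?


FRI = applied / ultimate
FRI = 4.1747e+07 / 1.6013e+08
FRI = 0.2607


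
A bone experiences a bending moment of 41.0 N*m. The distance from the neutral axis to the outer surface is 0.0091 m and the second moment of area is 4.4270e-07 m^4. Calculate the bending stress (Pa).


sigma = M * c / I
sigma = 41.0 * 0.0091 / 4.4270e-07
M * c = 0.3731
sigma = 842782.9230


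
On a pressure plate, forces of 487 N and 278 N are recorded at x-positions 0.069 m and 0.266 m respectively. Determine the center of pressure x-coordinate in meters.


COP_x = (F1*x1 + F2*x2) / (F1 + F2)
COP_x = (487*0.069 + 278*0.266) / (487 + 278)
Numerator = 107.5510
Denominator = 765
COP_x = 0.1406


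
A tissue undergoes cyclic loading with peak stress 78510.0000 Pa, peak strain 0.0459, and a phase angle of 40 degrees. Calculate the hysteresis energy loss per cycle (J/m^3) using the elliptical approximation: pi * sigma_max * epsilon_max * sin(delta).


E_loss = pi * sigma_max * epsilon_max * sin(delta)
delta = 40 deg = 0.6981 rad
sin(delta) = 0.6428
E_loss = pi * 78510.0000 * 0.0459 * 0.6428
E_loss = 7277.0445


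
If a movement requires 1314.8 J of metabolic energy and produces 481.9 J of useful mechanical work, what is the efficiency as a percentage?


eta = (W_mech / E_meta) * 100
eta = (481.9 / 1314.8) * 100
ratio = 0.3665
eta = 36.6520


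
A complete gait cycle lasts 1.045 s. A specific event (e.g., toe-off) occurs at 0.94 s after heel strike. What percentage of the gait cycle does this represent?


pct = (event_time / cycle_time) * 100
pct = (0.94 / 1.045) * 100
ratio = 0.8995
pct = 89.9522


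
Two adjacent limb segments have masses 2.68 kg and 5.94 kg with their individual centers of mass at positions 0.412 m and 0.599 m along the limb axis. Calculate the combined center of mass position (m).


COM = (m1*x1 + m2*x2) / (m1 + m2)
COM = (2.68*0.412 + 5.94*0.599) / (2.68 + 5.94)
Numerator = 4.6622
Denominator = 8.6200
COM = 0.5409


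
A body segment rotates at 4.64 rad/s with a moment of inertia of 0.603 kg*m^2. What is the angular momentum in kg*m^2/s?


L = I * omega
L = 0.603 * 4.64
L = 2.7979


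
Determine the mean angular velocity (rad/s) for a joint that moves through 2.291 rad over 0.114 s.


omega = delta_theta / delta_t
omega = 2.291 / 0.114
omega = 20.0965


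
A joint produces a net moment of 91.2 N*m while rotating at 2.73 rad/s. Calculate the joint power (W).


P = M * omega
P = 91.2 * 2.73
P = 248.9760


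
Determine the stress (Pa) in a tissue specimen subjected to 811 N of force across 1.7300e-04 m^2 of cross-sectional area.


stress = F / A
stress = 811 / 1.7300e-04
stress = 4.6879e+06


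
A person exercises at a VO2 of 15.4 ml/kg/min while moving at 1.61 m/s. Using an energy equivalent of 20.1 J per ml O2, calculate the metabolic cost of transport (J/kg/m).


Power per kg = VO2 * 20.1 / 60
Power per kg = 15.4 * 20.1 / 60 = 5.1590 W/kg
Cost = power_per_kg / speed
Cost = 5.1590 / 1.61
Cost = 3.2043


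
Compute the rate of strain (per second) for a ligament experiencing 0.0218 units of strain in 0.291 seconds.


strain_rate = delta_strain / delta_t
strain_rate = 0.0218 / 0.291
strain_rate = 0.0749


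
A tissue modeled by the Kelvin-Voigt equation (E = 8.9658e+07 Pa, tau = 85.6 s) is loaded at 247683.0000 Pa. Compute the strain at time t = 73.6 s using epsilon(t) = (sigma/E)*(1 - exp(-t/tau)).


epsilon(t) = (sigma/E) * (1 - exp(-t/tau))
sigma/E = 247683.0000 / 8.9658e+07 = 0.0028
exp(-t/tau) = exp(-73.6 / 85.6) = 0.4232
epsilon = 0.0028 * (1 - 0.4232)
epsilon = 0.0016


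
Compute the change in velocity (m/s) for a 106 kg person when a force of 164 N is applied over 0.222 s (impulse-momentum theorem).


J = F * dt = 164 * 0.222 = 36.4080 N*s
delta_v = J / m
delta_v = 36.4080 / 106
delta_v = 0.3435


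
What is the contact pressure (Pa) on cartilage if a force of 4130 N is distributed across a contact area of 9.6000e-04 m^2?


P = F / A
P = 4130 / 9.6000e-04
P = 4.3021e+06


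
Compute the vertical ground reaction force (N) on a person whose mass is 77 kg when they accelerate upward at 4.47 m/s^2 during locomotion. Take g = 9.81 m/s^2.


GRF = m * (g + a)
GRF = 77 * (9.81 + 4.47)
GRF = 77 * 14.2800
GRF = 1099.5600


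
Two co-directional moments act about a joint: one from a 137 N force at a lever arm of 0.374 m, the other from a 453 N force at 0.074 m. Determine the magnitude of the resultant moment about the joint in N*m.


M = F1 * d1 + F2 * d2
M = 137 * 0.374 + 453 * 0.074
M = 51.2380 + 33.5220
M = 84.7600


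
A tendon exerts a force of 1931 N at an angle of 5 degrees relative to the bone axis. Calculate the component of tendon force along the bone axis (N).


F_eff = F_tendon * cos(theta)
theta = 5 deg = 0.0873 rad
cos(theta) = 0.9962
F_eff = 1931 * 0.9962
F_eff = 1923.6520


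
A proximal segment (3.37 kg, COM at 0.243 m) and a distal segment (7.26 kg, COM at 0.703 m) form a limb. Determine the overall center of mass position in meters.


COM = (m1*x1 + m2*x2) / (m1 + m2)
COM = (3.37*0.243 + 7.26*0.703) / (3.37 + 7.26)
Numerator = 5.9227
Denominator = 10.6300
COM = 0.5572


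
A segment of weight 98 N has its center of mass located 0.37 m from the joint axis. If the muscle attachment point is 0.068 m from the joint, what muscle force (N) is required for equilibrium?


F_muscle = W * d_load / d_muscle
F_muscle = 98 * 0.37 / 0.068
Numerator = 36.2600
F_muscle = 533.2353


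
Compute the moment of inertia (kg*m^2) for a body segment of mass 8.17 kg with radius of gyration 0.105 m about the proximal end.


I = m * k^2
I = 8.17 * 0.105^2
k^2 = 0.0110
I = 0.0901


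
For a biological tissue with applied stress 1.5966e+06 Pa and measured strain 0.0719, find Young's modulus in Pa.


E = stress / strain
E = 1.5966e+06 / 0.0719
E = 2.2206e+07


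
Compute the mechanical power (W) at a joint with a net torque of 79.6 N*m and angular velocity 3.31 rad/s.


P = M * omega
P = 79.6 * 3.31
P = 263.4760


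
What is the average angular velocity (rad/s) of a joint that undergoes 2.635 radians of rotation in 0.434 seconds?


omega = delta_theta / delta_t
omega = 2.635 / 0.434
omega = 6.0714


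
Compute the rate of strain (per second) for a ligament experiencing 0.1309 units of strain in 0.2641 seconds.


strain_rate = delta_strain / delta_t
strain_rate = 0.1309 / 0.2641
strain_rate = 0.4956


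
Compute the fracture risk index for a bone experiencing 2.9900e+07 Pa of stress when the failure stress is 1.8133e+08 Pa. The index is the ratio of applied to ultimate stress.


FRI = applied / ultimate
FRI = 2.9900e+07 / 1.8133e+08
FRI = 0.1649


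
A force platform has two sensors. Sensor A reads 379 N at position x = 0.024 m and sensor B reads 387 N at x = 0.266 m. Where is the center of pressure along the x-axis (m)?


COP_x = (F1*x1 + F2*x2) / (F1 + F2)
COP_x = (379*0.024 + 387*0.266) / (379 + 387)
Numerator = 112.0380
Denominator = 766
COP_x = 0.1463


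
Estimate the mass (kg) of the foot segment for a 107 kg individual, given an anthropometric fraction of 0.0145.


m_segment = body_mass * fraction
m_segment = 107 * 0.0145
m_segment = 1.5515


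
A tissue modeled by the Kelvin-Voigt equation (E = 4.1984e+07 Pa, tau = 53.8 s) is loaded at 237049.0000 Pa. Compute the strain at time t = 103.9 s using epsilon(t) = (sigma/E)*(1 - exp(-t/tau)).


epsilon(t) = (sigma/E) * (1 - exp(-t/tau))
sigma/E = 237049.0000 / 4.1984e+07 = 0.0056
exp(-t/tau) = exp(-103.9 / 53.8) = 0.1450
epsilon = 0.0056 * (1 - 0.1450)
epsilon = 0.0048


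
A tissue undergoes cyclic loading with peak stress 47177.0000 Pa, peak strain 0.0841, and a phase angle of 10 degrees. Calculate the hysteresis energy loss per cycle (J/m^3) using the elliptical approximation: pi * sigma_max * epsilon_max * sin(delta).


E_loss = pi * sigma_max * epsilon_max * sin(delta)
delta = 10 deg = 0.1745 rad
sin(delta) = 0.1736
E_loss = pi * 47177.0000 * 0.0841 * 0.1736
E_loss = 2164.4443


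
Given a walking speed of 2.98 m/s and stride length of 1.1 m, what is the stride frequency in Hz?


f = v / stride_length
f = 2.98 / 1.1
f = 2.7091


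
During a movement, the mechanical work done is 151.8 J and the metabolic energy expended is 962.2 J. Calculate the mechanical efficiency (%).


eta = (W_mech / E_meta) * 100
eta = (151.8 / 962.2) * 100
ratio = 0.1578
eta = 15.7763


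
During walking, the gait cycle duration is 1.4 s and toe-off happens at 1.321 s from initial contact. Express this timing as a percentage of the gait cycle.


pct = (event_time / cycle_time) * 100
pct = (1.321 / 1.4) * 100
ratio = 0.9436
pct = 94.3571


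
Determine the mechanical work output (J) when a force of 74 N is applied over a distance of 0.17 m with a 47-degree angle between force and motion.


W = F * d * cos(theta)
theta = 47 deg = 0.8203 rad
cos(theta) = 0.6820
W = 74 * 0.17 * 0.6820
W = 8.5795


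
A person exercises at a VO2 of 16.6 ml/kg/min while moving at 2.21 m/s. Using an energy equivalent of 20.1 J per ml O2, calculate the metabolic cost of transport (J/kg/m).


Power per kg = VO2 * 20.1 / 60
Power per kg = 16.6 * 20.1 / 60 = 5.5610 W/kg
Cost = power_per_kg / speed
Cost = 5.5610 / 2.21
Cost = 2.5163


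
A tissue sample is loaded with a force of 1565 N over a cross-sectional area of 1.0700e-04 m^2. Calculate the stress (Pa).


stress = F / A
stress = 1565 / 1.0700e-04
stress = 1.4626e+07


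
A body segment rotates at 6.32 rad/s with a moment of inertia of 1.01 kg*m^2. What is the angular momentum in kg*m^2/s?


L = I * omega
L = 1.01 * 6.32
L = 6.3832


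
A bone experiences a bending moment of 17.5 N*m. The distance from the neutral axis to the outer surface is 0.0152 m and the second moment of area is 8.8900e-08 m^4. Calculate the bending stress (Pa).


sigma = M * c / I
sigma = 17.5 * 0.0152 / 8.8900e-08
M * c = 0.2660
sigma = 2.9921e+06


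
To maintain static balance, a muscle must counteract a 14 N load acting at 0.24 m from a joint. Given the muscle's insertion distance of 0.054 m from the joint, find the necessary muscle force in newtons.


F_muscle = W * d_load / d_muscle
F_muscle = 14 * 0.24 / 0.054
Numerator = 3.3600
F_muscle = 62.2222


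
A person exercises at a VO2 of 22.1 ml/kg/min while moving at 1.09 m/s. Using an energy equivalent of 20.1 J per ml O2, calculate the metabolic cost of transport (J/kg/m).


Power per kg = VO2 * 20.1 / 60
Power per kg = 22.1 * 20.1 / 60 = 7.4035 W/kg
Cost = power_per_kg / speed
Cost = 7.4035 / 1.09
Cost = 6.7922


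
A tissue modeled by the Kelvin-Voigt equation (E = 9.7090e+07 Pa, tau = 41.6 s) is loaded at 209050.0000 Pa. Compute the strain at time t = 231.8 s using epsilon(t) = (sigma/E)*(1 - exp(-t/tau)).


epsilon(t) = (sigma/E) * (1 - exp(-t/tau))
sigma/E = 209050.0000 / 9.7090e+07 = 0.0022
exp(-t/tau) = exp(-231.8 / 41.6) = 0.0038
epsilon = 0.0022 * (1 - 0.0038)
epsilon = 0.0021


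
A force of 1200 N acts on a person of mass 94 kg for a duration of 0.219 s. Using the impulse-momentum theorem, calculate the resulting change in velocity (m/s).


J = F * dt = 1200 * 0.219 = 262.8000 N*s
delta_v = J / m
delta_v = 262.8000 / 94
delta_v = 2.7957


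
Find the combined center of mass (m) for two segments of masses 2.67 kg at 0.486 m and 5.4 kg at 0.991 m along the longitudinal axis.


COM = (m1*x1 + m2*x2) / (m1 + m2)
COM = (2.67*0.486 + 5.4*0.991) / (2.67 + 5.4)
Numerator = 6.6490
Denominator = 8.0700
COM = 0.8239


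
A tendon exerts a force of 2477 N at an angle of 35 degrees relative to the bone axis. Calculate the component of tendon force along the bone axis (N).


F_eff = F_tendon * cos(theta)
theta = 35 deg = 0.6109 rad
cos(theta) = 0.8192
F_eff = 2477 * 0.8192
F_eff = 2029.0396


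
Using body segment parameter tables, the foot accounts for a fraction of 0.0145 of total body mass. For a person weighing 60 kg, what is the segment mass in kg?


m_segment = body_mass * fraction
m_segment = 60 * 0.0145
m_segment = 0.8700


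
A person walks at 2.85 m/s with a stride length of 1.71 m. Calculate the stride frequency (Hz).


f = v / stride_length
f = 2.85 / 1.71
f = 1.6667


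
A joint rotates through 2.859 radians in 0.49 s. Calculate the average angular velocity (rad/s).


omega = delta_theta / delta_t
omega = 2.859 / 0.49
omega = 5.8347


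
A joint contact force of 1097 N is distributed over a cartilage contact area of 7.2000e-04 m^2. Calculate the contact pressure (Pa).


P = F / A
P = 1097 / 7.2000e-04
P = 1.5236e+06


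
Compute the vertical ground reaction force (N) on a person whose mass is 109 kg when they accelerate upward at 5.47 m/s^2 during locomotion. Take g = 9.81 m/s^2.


GRF = m * (g + a)
GRF = 109 * (9.81 + 5.47)
GRF = 109 * 15.2800
GRF = 1665.5200


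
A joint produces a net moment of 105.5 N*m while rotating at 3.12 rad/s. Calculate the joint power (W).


P = M * omega
P = 105.5 * 3.12
P = 329.1600


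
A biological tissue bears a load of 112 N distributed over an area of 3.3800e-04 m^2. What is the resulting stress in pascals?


stress = F / A
stress = 112 / 3.3800e-04
stress = 331360.9467
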